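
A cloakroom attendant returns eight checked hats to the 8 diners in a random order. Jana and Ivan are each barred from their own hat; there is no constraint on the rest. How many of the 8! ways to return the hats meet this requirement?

30960

Let A_j be the event that the j-th constrained one is fixed. By inclusion-exclusion over the 2 events:
Σ_{j=0}^{2} (-1)^j C(2,j)(8-j)!
= C(2,0)·8! - C(2,1)·7! + C(2,2)·6!
= 40320 - 10080 + 720
= 30960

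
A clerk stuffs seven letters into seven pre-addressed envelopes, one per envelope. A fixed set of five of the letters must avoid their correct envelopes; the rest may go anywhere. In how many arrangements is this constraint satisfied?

Let A_j be the event that the j-th constrained one is fixed. By inclusion-exclusion over the 5 events:
Σ_{j=0}^{5} (-1)^j C(5,j)(7-j)!
= C(5,0)·7! - C(5,1)·6! + C(5,2)·5! - C(5,3)·4! + C(5,4)·3! - C(5,5)·2!
= 5040 - 3600 + 1200 - 240 + 30 - 2
= 2428

2428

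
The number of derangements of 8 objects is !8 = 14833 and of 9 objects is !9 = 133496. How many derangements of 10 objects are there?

1334961

!10 = (10-1)·(!9 + !8) = 9·(133496 + 14833) = 9·148329 = 1334961.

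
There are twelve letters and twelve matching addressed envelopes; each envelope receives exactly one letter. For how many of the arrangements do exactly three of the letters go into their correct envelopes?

29369120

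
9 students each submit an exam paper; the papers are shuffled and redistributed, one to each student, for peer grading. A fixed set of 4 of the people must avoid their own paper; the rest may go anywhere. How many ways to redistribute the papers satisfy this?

229080

Inclusion-exclusion on the 4 forbidden self-matches:
Σ_{j=0}^{4} (-1)^j C(4,j)(9-j)!
= C(4,0)·9! - C(4,1)·8! + C(4,2)·7! - C(4,3)·6! + C(4,4)·5!
= 362880 - 161280 + 30240 - 2880 + 120
= 229080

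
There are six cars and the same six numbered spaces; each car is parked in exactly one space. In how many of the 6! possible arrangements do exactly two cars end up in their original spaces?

135

Choose which 2 of the 6 are fixed: C(6,2) = 15.
The remaining 4 must be deranged: !4 = 9.
Total: 15 × 9 = 135.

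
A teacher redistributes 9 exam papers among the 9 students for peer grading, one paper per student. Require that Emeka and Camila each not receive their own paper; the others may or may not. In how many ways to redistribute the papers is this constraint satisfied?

287280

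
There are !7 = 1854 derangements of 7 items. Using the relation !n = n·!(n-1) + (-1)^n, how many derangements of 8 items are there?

!8 = 8·1854 + 1 = 14833.

14833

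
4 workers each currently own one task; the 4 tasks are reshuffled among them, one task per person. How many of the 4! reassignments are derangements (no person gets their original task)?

9

The subfactorial !4 = [4!/e] (nearest integer).
4! = 24, and 24/e ≈ 8.83, so !4 = 9.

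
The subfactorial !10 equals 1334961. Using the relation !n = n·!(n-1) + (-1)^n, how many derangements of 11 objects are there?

14684570

!11 = 11·1334961 - 1 = 14684570.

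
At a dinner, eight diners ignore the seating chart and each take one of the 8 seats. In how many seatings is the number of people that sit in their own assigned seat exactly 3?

Pick the 3 fixed positions: C(8,3) = 56 ways.
The other 5 form a derangement: !5 = 44.
Total: 56 × 44 = 2464.

2464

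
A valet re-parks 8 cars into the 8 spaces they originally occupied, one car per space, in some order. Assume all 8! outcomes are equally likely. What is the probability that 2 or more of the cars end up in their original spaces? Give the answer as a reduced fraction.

Favorable outcomes: Σ_{i≥2} C(8,i)·!(8-i) = 28·265 + 56·44 + 70·9 + 56·2 + 28·1 + 8·0 + 1·1 = 10655.
Total outcomes: 8! = 40320.
Probability = 10655/40320 = 2131/8064.

2131/8064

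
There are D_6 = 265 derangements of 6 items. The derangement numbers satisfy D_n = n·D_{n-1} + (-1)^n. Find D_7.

D_7 = 7·265 - 1 = 1854.

1854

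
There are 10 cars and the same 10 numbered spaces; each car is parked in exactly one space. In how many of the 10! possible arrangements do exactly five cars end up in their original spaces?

Pick the 5 fixed positions: C(10,5) = 252 ways.
The remaining 5 must be deranged: !5 = 44.
Total: 252 × 44 = 11088.

11088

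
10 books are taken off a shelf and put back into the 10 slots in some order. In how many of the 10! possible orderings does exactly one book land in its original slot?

1334960

Choose which one of the 10 is fixed: C(10,1) = 10.
The remaining 9 must be deranged: !9 = 133496.
Total: 10 × 133496 = 1334960.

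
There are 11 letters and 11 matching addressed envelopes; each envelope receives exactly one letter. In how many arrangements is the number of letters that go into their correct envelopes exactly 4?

611820

Pick the 4 fixed positions: C(11,4) = 330 ways.
The remaining 7 must be deranged: !7 = 1854.
Total: 330 × 1854 = 611820.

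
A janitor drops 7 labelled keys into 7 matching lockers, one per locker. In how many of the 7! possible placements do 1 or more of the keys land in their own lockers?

# with exactly i fixed is C(7,i)·!(7-i); sum over i=1..7:
  i=1: C(7,1)·!6 = 7·265 = 1855
  i=2: C(7,2)·!5 = 21·44 = 924
  i=3: C(7,3)·!4 = 35·9 = 315
  i=4: C(7,4)·!3 = 35·2 = 70
  i=5: C(7,5)·!2 = 21·1 = 21
  i=6: C(7,6)·!1 = 7·0 = 0
  i=7: C(7,7)·!0 = 1·1 = 1
Total = 3186.

3186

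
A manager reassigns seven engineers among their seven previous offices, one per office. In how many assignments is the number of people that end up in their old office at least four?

92

Sum C(7,i)·!(7-i) for i = 4..7:
  i=4: C(7,4)·!3 = 35·2 = 70
  i=5: C(7,5)·!2 = 21·1 = 21
  i=6: C(7,6)·!1 = 7·0 = 0
  i=7: C(7,7)·!0 = 1·1 = 1
Total = 92.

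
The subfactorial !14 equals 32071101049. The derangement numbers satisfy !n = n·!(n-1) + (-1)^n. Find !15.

481066515734

!15 = 15·32071101049 - 1 = 481066515734.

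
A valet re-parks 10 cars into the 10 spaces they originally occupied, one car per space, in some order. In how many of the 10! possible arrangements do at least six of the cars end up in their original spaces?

2176

# with exactly i fixed is C(10,i)·!(10-i); sum over i=6..10:
  i=6: C(10,6)·!4 = 210·9 = 1890
  i=7: C(10,7)·!3 = 120·2 = 240
  i=8: C(10,8)·!2 = 45·1 = 45
  i=9: C(10,9)·!1 = 10·0 = 0
  i=10: C(10,10)·!0 = 1·1 = 1
Total = 2176.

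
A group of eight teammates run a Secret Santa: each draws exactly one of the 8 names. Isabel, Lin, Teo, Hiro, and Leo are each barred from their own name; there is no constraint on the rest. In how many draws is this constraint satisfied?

Let A_j be the event that the j-th constrained one is fixed. By inclusion-exclusion over the 5 events:
Σ_{j=0}^{5} (-1)^j C(5,j)(8-j)!
= C(5,0)·8! - C(5,1)·7! + C(5,2)·6! - C(5,3)·5! + C(5,4)·4! - C(5,5)·3!
= 40320 - 25200 + 7200 - 1200 + 120 - 6
= 21234

21234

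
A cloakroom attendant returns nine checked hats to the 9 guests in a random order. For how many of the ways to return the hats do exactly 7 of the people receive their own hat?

36

Pick the 7 fixed positions: C(9,7) = 36 ways.
The other 2 form a derangement: !2 = 1.
Total: 36 × 1 = 36.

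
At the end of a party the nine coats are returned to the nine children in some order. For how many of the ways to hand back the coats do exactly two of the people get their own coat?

66744

Choose which 2 of the 9 are fixed: C(9,2) = 36.
The remaining 7 must be deranged: !7 = 1854.
Total: 36 × 1854 = 66744.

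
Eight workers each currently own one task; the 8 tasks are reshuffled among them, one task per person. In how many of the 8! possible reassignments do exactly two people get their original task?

7420

Choose which 2 of the 8 are fixed: C(8,2) = 28.
The other 6 form a derangement: !6 = 265.
Total: 28 × 265 = 7420.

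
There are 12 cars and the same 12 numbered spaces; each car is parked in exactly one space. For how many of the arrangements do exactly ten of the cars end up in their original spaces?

66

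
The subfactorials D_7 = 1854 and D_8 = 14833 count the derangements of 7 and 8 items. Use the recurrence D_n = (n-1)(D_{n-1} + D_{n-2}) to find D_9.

133496

D_9 = (9-1)·(D_8 + D_7) = 8·(14833 + 1854) = 8·16687 = 133496.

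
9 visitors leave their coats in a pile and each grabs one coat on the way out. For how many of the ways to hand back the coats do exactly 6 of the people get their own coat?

168

Pick the 6 fixed positions: C(9,6) = 84 ways.
The other 3 form a derangement: !3 = 2.
Total: 84 × 2 = 168.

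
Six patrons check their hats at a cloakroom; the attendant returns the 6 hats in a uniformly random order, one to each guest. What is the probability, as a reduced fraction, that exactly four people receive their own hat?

1/48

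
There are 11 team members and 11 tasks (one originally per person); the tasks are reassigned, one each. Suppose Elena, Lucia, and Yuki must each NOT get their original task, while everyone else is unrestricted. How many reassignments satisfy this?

Inclusion-exclusion on the 3 forbidden self-matches:
Σ_{j=0}^{3} (-1)^j C(3,j)(11-j)!
= C(3,0)·11! - C(3,1)·10! + C(3,2)·9! - C(3,3)·8!
= 39916800 - 10886400 + 1088640 - 40320
= 30078720

30078720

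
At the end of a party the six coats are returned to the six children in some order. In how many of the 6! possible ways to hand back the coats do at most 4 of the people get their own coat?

719

# with exactly i fixed is C(6,i)·!(6-i); sum over i=0..4:
  i=0: C(6,0)·!6 = 1·265 = 265
  i=1: C(6,1)·!5 = 6·44 = 264
  i=2: C(6,2)·!4 = 15·9 = 135
  i=3: C(6,3)·!3 = 20·2 = 40
  i=4: C(6,4)·!2 = 15·1 = 15
Total = 719.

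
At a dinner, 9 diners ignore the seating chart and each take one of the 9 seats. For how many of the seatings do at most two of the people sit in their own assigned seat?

Sum C(9,i)·!(9-i) for i = 0..2:
  i=0: C(9,0)·!9 = 1·133496 = 133496
  i=1: C(9,1)·!8 = 9·14833 = 133497
  i=2: C(9,2)·!7 = 36·1854 = 66744
Total = 333737.

333737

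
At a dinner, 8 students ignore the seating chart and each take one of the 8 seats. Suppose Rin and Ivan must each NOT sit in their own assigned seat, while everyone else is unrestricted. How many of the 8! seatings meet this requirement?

30960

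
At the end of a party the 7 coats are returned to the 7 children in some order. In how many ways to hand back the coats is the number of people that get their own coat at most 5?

5039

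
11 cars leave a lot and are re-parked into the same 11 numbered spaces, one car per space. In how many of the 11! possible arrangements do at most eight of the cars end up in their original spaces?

39916744

# with exactly i fixed is C(11,i)·!(11-i); sum over i=0..8:
  i=0: C(11,0)·!11 = 1·14684570 = 14684570
  i=1: C(11,1)·!10 = 11·1334961 = 14684571
  i=2: C(11,2)·!9 = 55·133496 = 7342280
  i=3: C(11,3)·!8 = 165·14833 = 2447445
  i=4: C(11,4)·!7 = 330·1854 = 611820
  i=5: C(11,5)·!6 = 462·265 = 122430
  i=6: C(11,6)·!5 = 462·44 = 20328
  i=7: C(11,7)·!4 = 330·9 = 2970
  i=8: C(11,8)·!3 = 165·2 = 330
Total = 39916744.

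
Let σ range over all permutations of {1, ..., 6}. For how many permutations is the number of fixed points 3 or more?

56

Sum C(6,i)·!(6-i) for i = 3..6:
  i=3: C(6,3)·!3 = 20·2 = 40
  i=4: C(6,4)·!2 = 15·1 = 15
  i=5: C(6,5)·!1 = 6·0 = 0
  i=6: C(6,6)·!0 = 1·1 = 1
Total = 56.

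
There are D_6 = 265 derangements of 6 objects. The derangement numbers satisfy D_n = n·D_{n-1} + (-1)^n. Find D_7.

1854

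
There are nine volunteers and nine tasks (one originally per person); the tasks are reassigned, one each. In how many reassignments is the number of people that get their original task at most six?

362843

# with exactly i fixed is C(9,i)·!(9-i); sum over i=0..6:
  i=0: C(9,0)·!9 = 1·133496 = 133496
  i=1: C(9,1)·!8 = 9·14833 = 133497
  i=2: C(9,2)·!7 = 36·1854 = 66744
  i=3: C(9,3)·!6 = 84·265 = 22260
  i=4: C(9,4)·!5 = 126·44 = 5544
  i=5: C(9,5)·!4 = 126·9 = 1134
  i=6: C(9,6)·!3 = 84·2 = 168
Total = 362843.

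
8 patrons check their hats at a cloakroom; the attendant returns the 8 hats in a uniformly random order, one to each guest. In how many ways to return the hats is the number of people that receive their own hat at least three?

3235

# with exactly i fixed is C(8,i)·!(8-i); sum over i=3..8:
  i=3: C(8,3)·!5 = 56·44 = 2464
  i=4: C(8,4)·!4 = 70·9 = 630
  i=5: C(8,5)·!3 = 56·2 = 112
  i=6: C(8,6)·!2 = 28·1 = 28
  i=7: C(8,7)·!1 = 8·0 = 0
  i=8: C(8,8)·!0 = 1·1 = 1
Total = 3235.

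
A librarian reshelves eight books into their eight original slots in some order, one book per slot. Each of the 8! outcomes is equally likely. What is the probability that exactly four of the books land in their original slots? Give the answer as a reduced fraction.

1/64

Favorable outcomes: C(8,4)·!4 = 70·9 = 630.
Total outcomes: 8! = 40320.
Probability = 630/40320 = 1/64.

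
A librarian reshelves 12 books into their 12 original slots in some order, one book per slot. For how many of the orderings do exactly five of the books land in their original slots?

1468368

Pick the 5 fixed positions: C(12,5) = 792 ways.
The other 7 form a derangement: !7 = 1854.
Total: 792 × 1854 = 1468368.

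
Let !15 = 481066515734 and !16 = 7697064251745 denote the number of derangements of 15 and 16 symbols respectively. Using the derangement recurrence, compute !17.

!17 = (17-1)·(!16 + !15) = 16·(7697064251745 + 481066515734) = 16·8178130767479 = 130850092279664.

130850092279664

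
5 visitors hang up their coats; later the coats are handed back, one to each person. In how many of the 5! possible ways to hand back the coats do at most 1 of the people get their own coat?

89

# with exactly i fixed is C(5,i)·!(5-i); sum over i=0..1:
  i=0: C(5,0)·!5 = 1·44 = 44
  i=1: C(5,1)·!4 = 5·9 = 45
Total = 89.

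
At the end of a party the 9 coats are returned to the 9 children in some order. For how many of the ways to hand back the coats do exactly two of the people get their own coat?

66744

Pick the 2 fixed positions: C(9,2) = 36 ways.
The remaining 7 must be deranged: !7 = 1854.
Total: 36 × 1854 = 66744.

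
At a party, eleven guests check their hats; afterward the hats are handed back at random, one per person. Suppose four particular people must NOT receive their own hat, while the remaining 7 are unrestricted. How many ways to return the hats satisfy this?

27422640

Let A_j be the event that the j-th constrained one is fixed. By inclusion-exclusion over the 4 events:
Σ_{j=0}^{4} (-1)^j C(4,j)(11-j)!
= C(4,0)·11! - C(4,1)·10! + C(4,2)·9! - C(4,3)·8! + C(4,4)·7!
= 39916800 - 14515200 + 2177280 - 161280 + 5040
= 27422640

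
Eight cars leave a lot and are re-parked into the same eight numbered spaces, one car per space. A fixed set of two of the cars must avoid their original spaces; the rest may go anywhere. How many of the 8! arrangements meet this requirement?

Let A_j be the event that the j-th constrained one is fixed. By inclusion-exclusion over the 2 events:
Σ_{j=0}^{2} (-1)^j C(2,j)(8-j)!
= C(2,0)·8! - C(2,1)·7! + C(2,2)·6!
= 40320 - 10080 + 720
= 30960

30960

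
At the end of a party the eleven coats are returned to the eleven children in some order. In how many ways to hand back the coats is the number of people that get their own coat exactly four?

611820

Pick the 4 fixed positions: C(11,4) = 330 ways.
The remaining 7 must be deranged: !7 = 1854.
Total: 330 × 1854 = 611820.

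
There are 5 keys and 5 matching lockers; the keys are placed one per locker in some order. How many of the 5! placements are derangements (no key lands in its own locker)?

By inclusion-exclusion, !5 = Σ (-1)^k · 5!/k! for k=0..5
= 5! - 5!/1! + 5!/2! - 5!/3! + 5!/4! - 5!/5!
= 120 - 120 + 60 - 20 + 5 - 1
= 44

44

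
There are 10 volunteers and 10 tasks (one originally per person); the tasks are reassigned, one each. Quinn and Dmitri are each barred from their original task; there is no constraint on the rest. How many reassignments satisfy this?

Let A_j be the event that the j-th constrained one is fixed. By inclusion-exclusion over the 2 events:
Σ_{j=0}^{2} (-1)^j C(2,j)(10-j)!
= C(2,0)·10! - C(2,1)·9! + C(2,2)·8!
= 3628800 - 725760 + 40320
= 2943360

2943360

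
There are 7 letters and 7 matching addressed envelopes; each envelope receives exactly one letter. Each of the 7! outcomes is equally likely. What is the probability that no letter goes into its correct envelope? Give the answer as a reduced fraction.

103/280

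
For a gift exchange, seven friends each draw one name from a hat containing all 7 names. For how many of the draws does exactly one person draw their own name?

Choose which one of the 7 is fixed: C(7,1) = 7.
The remaining 6 must be deranged: !6 = 265.
Total: 7 × 265 = 1855.

1855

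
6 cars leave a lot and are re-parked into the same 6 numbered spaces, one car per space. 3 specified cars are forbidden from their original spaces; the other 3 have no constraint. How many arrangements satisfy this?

426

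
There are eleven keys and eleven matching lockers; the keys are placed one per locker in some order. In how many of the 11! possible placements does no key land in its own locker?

The subfactorial !11 = [11!/e] (nearest integer).
11! = 39916800, and 39916800/e ≈ 14684570.08, so !11 = 14684570.

14684570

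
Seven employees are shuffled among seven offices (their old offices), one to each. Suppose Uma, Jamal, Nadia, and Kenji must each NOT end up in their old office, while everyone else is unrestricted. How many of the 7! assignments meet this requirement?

Let A_j be the event that the j-th constrained one is fixed. By inclusion-exclusion over the 4 events:
Σ_{j=0}^{4} (-1)^j C(4,j)(7-j)!
= C(4,0)·7! - C(4,1)·6! + C(4,2)·5! - C(4,3)·4! + C(4,4)·3!
= 5040 - 2880 + 720 - 96 + 6
= 2790

2790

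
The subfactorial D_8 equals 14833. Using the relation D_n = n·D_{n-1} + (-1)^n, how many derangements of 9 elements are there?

D_9 = 9·14833 - 1 = 133496.

133496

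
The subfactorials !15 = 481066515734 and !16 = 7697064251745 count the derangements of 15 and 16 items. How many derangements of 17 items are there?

130850092279664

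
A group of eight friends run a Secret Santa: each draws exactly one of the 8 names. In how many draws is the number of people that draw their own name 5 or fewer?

# with exactly i fixed is C(8,i)·!(8-i); sum over i=0..5:
  i=0: C(8,0)·!8 = 1·14833 = 14833
  i=1: C(8,1)·!7 = 8·1854 = 14832
  i=2: C(8,2)·!6 = 28·265 = 7420
  i=3: C(8,3)·!5 = 56·44 = 2464
  i=4: C(8,4)·!4 = 70·9 = 630
  i=5: C(8,5)·!3 = 56·2 = 112
Total = 40291.

40291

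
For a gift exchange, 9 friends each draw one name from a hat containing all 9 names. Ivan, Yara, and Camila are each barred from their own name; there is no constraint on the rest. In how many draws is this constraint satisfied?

Let A_j be the event that the j-th constrained one is fixed. By inclusion-exclusion over the 3 events:
Σ_{j=0}^{3} (-1)^j C(3,j)(9-j)!
= C(3,0)·9! - C(3,1)·8! + C(3,2)·7! - C(3,3)·6!
= 362880 - 120960 + 15120 - 720
= 256320

256320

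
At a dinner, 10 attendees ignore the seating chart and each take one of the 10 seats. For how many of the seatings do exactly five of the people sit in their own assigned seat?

11088

Choose which 5 of the 10 are fixed: C(10,5) = 252.
The other 5 form a derangement: !5 = 44.
Total: 252 × 44 = 11088.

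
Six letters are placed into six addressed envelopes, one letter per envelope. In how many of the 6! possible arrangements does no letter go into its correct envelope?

265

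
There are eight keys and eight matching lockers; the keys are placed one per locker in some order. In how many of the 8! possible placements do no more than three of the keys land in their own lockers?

39549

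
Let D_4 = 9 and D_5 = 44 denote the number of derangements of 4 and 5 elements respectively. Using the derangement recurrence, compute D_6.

D_6 = (6-1)·(D_5 + D_4) = 5·(44 + 9) = 5·53 = 265.

265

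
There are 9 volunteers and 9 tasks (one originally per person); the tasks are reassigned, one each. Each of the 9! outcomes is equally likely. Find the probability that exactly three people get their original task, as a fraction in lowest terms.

53/864

Favorable outcomes: C(9,3)·!6 = 84·265 = 22260.
Total outcomes: 9! = 362880.
Probability = 22260/362880 = 53/864.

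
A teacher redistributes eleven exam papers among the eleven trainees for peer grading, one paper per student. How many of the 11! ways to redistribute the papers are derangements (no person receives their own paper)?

14684570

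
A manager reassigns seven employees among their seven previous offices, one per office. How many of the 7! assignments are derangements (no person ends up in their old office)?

The subfactorial !7 = [7!/e] (nearest integer).
7! = 5040, and 5040/e ≈ 1854.11, so !7 = 1854.

1854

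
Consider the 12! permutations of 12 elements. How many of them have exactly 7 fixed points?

34848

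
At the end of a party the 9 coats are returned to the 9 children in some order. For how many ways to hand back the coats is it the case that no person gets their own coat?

133496

Use !n = n·!(n-1) + (-1)^n.
!9 = 9·14833 - 1 = 133496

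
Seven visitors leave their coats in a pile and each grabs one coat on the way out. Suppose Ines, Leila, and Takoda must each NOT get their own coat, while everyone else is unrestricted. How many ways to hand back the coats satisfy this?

3216

Inclusion-exclusion on the 3 forbidden self-matches:
Σ_{j=0}^{3} (-1)^j C(3,j)(7-j)!
= C(3,0)·7! - C(3,1)·6! + C(3,2)·5! - C(3,3)·4!
= 5040 - 2160 + 360 - 24
= 3216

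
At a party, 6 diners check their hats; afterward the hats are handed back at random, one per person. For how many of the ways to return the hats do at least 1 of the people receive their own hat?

455

# with exactly i fixed is C(6,i)·!(6-i); sum over i=1..6:
  i=1: C(6,1)·!5 = 6·44 = 264
  i=2: C(6,2)·!4 = 15·9 = 135
  i=3: C(6,3)·!3 = 20·2 = 40
  i=4: C(6,4)·!2 = 15·1 = 15
  i=5: C(6,5)·!1 = 6·0 = 0
  i=6: C(6,6)·!0 = 1·1 = 1
Total = 455.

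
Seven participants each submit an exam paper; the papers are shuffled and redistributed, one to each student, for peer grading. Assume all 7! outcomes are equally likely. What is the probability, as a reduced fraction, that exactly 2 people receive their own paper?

11/60

Favorable outcomes: C(7,2)·!5 = 21·44 = 924.
Total outcomes: 7! = 5040.
Probability = 924/5040 = 11/60.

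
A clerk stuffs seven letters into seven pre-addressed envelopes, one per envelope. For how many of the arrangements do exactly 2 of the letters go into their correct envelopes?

924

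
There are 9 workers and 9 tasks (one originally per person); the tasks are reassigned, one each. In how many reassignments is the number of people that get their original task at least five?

Sum C(9,i)·!(9-i) for i = 5..9:
  i=5: C(9,5)·!4 = 126·9 = 1134
  i=6: C(9,6)·!3 = 84·2 = 168
  i=7: C(9,7)·!2 = 36·1 = 36
  i=8: C(9,8)·!1 = 9·0 = 0
  i=9: C(9,9)·!0 = 1·1 = 1
Total = 1339.

1339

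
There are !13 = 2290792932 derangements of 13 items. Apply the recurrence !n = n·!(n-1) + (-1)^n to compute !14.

32071101049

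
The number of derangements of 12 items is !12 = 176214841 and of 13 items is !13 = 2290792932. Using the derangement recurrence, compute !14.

32071101049

!14 = (14-1)·(!13 + !12) = 13·(2290792932 + 176214841) = 13·2467007773 = 32071101049.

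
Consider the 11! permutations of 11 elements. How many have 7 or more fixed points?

3356

Sum C(11,i)·!(11-i) for i = 7..11:
  i=7: C(11,7)·!4 = 330·9 = 2970
  i=8: C(11,8)·!3 = 165·2 = 330
  i=9: C(11,9)·!2 = 55·1 = 55
  i=10: C(11,10)·!1 = 11·0 = 0
  i=11: C(11,11)·!0 = 1·1 = 1
Total = 3356.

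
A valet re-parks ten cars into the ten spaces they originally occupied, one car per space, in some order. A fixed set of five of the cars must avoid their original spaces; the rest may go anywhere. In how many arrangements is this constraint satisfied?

Inclusion-exclusion on the 5 forbidden self-matches:
Σ_{j=0}^{5} (-1)^j C(5,j)(10-j)!
= C(5,0)·10! - C(5,1)·9! + C(5,2)·8! - C(5,3)·7! + C(5,4)·6! - C(5,5)·5!
= 3628800 - 1814400 + 403200 - 50400 + 3600 - 120
= 2170680

2170680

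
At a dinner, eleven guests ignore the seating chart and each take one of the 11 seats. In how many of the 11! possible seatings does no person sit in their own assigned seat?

14684570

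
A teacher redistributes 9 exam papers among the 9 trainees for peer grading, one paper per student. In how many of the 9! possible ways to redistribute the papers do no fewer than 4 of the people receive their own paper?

6883

# with exactly i fixed is C(9,i)·!(9-i); sum over i=4..9:
  i=4: C(9,4)·!5 = 126·44 = 5544
  i=5: C(9,5)·!4 = 126·9 = 1134
  i=6: C(9,6)·!3 = 84·2 = 168
  i=7: C(9,7)·!2 = 36·1 = 36
  i=8: C(9,8)·!1 = 9·0 = 0
  i=9: C(9,9)·!0 = 1·1 = 1
Total = 6883.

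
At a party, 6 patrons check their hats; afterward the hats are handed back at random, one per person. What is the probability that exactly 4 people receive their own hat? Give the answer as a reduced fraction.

1/48

Favorable outcomes: C(6,4)·!2 = 15·1 = 15.
Total outcomes: 6! = 720.
Probability = 15/720 = 1/48.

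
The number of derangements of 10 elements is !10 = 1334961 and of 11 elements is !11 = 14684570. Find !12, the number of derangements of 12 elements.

!12 = (12-1)·(!11 + !10) = 11·(14684570 + 1334961) = 11·16019531 = 176214841.

176214841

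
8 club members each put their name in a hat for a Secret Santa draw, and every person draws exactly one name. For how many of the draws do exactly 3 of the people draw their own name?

Choose which 3 of the 8 are fixed: C(8,3) = 56.
The remaining 5 must be deranged: !5 = 44.
Total: 56 × 44 = 2464.

2464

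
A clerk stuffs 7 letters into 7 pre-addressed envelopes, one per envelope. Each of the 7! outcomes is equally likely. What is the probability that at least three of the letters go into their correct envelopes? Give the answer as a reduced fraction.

Favorable outcomes: Σ_{i≥3} C(7,i)·!(7-i) = 35·9 + 35·2 + 21·1 + 7·0 + 1·1 = 407.
Total outcomes: 7! = 5040.
Probability = 407/5040 = 407/5040.

407/5040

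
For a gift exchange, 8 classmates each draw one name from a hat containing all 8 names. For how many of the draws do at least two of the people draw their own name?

10655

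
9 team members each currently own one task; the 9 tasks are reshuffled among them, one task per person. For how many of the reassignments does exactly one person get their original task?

133497

Pick the single fixed position: C(9,1) = 9 ways.
The other 8 form a derangement: !8 = 14833.
Total: 9 × 14833 = 133497.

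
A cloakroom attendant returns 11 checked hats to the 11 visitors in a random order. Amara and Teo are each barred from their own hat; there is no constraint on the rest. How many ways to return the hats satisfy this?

33022080

Let A_j be the event that the j-th constrained one is fixed. By inclusion-exclusion over the 2 events:
Σ_{j=0}^{2} (-1)^j C(2,j)(11-j)!
= C(2,0)·11! - C(2,1)·10! + C(2,2)·9!
= 39916800 - 7257600 + 362880
= 33022080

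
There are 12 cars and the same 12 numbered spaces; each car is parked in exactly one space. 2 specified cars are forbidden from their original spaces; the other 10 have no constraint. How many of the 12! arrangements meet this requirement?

Let A_j be the event that the j-th constrained one is fixed. By inclusion-exclusion over the 2 events:
Σ_{j=0}^{2} (-1)^j C(2,j)(12-j)!
= C(2,0)·12! - C(2,1)·11! + C(2,2)·10!
= 479001600 - 79833600 + 3628800
= 402796800

402796800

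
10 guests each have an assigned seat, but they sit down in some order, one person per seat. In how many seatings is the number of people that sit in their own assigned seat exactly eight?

Choose which 8 of the 10 are fixed: C(10,8) = 45.
The remaining 2 must be deranged: !2 = 1.
Total: 45 × 1 = 45.

45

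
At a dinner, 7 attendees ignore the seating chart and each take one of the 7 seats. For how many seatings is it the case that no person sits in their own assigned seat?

1854

Use !n = (n-1)(!(n-1) + !(n-2)).
!7 = 6·(265 + 44) = 6·309 = 1854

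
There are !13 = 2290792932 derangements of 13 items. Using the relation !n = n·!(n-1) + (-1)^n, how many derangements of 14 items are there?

32071101049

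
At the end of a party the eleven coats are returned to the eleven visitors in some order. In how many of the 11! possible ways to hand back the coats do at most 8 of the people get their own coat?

# with exactly i fixed is C(11,i)·!(11-i); sum over i=0..8:
  i=0: C(11,0)·!11 = 1·14684570 = 14684570
  i=1: C(11,1)·!10 = 11·1334961 = 14684571
  i=2: C(11,2)·!9 = 55·133496 = 7342280
  i=3: C(11,3)·!8 = 165·14833 = 2447445
  i=4: C(11,4)·!7 = 330·1854 = 611820
  i=5: C(11,5)·!6 = 462·265 = 122430
  i=6: C(11,6)·!5 = 462·44 = 20328
  i=7: C(11,7)·!4 = 330·9 = 2970
  i=8: C(11,8)·!3 = 165·2 = 330
Total = 39916744.

39916744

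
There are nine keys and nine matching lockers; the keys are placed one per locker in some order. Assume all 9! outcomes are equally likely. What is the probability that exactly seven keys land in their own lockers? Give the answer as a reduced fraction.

1/10080

Favorable outcomes: C(9,7)·!2 = 36·1 = 36.
Total outcomes: 9! = 362880.
Probability = 36/362880 = 1/10080.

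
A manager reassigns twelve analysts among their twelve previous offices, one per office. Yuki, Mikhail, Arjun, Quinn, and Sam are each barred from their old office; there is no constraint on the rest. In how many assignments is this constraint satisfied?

312273360

Let A_j be the event that the j-th constrained one is fixed. By inclusion-exclusion over the 5 events:
Σ_{j=0}^{5} (-1)^j C(5,j)(12-j)!
= C(5,0)·12! - C(5,1)·11! + C(5,2)·10! - C(5,3)·9! + C(5,4)·8! - C(5,5)·7!
= 479001600 - 199584000 + 36288000 - 3628800 + 201600 - 5040
= 312273360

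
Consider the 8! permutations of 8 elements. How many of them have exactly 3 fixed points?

2464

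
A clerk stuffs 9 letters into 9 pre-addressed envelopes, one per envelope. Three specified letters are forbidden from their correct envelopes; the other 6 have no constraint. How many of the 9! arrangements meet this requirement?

Let A_j be the event that the j-th constrained one is fixed. By inclusion-exclusion over the 3 events:
Σ_{j=0}^{3} (-1)^j C(3,j)(9-j)!
= C(3,0)·9! - C(3,1)·8! + C(3,2)·7! - C(3,3)·6!
= 362880 - 120960 + 15120 - 720
= 256320

256320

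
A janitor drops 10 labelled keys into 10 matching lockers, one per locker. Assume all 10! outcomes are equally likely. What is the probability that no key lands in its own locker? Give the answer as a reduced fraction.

Favorable outcomes: !10 = 1334961.
Total outcomes: 10! = 3628800.
Probability = 1334961/3628800 = 16481/44800.

16481/44800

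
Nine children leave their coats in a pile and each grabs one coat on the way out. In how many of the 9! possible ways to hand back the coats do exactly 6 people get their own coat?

168

Pick the 6 fixed positions: C(9,6) = 84 ways.
The remaining 3 must be deranged: !3 = 2.
Total: 84 × 2 = 168.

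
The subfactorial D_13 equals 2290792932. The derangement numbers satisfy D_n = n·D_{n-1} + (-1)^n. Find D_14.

D_14 = 14·2290792932 + 1 = 32071101049.

32071101049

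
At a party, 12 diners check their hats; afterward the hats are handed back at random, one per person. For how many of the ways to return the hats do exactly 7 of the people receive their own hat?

34848

Pick the 7 fixed positions: C(12,7) = 792 ways.
The remaining 5 must be deranged: !5 = 44.
Total: 792 × 44 = 34848.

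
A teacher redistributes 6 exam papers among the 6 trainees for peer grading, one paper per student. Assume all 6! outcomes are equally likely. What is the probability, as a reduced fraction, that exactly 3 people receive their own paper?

1/18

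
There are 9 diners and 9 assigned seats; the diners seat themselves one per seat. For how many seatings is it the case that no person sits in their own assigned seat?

133496

The subfactorial !9 = [9!/e] (nearest integer).
9! = 362880, and 362880/e ≈ 133496.09, so !9 = 133496.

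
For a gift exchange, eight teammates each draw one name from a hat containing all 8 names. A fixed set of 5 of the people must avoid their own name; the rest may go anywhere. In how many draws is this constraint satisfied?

21234

Let A_j be the event that the j-th constrained one is fixed. By inclusion-exclusion over the 5 events:
Σ_{j=0}^{5} (-1)^j C(5,j)(8-j)!
= C(5,0)·8! - C(5,1)·7! + C(5,2)·6! - C(5,3)·5! + C(5,4)·4! - C(5,5)·3!
= 40320 - 25200 + 7200 - 1200 + 120 - 6
= 21234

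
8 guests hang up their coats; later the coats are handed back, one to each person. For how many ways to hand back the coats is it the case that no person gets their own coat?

Use !n = n·!(n-1) + (-1)^n.
!8 = 8·1854 + 1 = 14833

14833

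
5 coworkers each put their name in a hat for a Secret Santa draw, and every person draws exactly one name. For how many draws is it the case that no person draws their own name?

44

Use !n = (n-1)(!(n-1) + !(n-2)).
!5 = 4·(9 + 2) = 4·11 = 44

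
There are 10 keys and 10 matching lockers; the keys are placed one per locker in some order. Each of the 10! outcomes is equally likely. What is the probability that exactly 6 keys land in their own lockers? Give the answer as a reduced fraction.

1/1920

Favorable outcomes: C(10,6)·!4 = 210·9 = 1890.
Total outcomes: 10! = 3628800.
Probability = 1890/3628800 = 1/1920.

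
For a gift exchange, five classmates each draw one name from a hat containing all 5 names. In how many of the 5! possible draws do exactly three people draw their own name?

10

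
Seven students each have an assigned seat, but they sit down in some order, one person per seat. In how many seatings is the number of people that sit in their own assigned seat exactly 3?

315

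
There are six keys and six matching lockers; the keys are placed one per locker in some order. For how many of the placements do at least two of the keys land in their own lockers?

# with exactly i fixed is C(6,i)·!(6-i); sum over i=2..6:
  i=2: C(6,2)·!4 = 15·9 = 135
  i=3: C(6,3)·!3 = 20·2 = 40
  i=4: C(6,4)·!2 = 15·1 = 15
  i=5: C(6,5)·!1 = 6·0 = 0
  i=6: C(6,6)·!0 = 1·1 = 1
Total = 191.

191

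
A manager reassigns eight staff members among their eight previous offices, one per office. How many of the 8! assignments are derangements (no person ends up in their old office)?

Recurrence: !8 = 8·!7 + (-1)^8.
!8 = 8·1854 + 1 = 14833

14833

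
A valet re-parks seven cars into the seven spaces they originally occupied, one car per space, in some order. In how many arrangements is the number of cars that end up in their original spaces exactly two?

924

Pick the 2 fixed positions: C(7,2) = 21 ways.
The remaining 5 must be deranged: !5 = 44.
Total: 21 × 44 = 924.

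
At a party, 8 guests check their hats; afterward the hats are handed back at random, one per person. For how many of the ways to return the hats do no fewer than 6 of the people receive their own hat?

Sum C(8,i)·!(8-i) for i = 6..8:
  i=6: C(8,6)·!2 = 28·1 = 28
  i=7: C(8,7)·!1 = 8·0 = 0
  i=8: C(8,8)·!0 = 1·1 = 1
Total = 29.

29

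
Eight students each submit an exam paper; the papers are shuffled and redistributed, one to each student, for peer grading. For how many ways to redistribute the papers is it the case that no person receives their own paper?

14833

By inclusion-exclusion, !8 = Σ (-1)^k · 8!/k! for k=0..8
= 8! - 8!/1! + 8!/2! - 8!/3! + 8!/4! - 8!/5! + 8!/6! - 8!/7! + 8!/8!
= 40320 - 40320 + 20160 - 6720 + 1680 - 336 + 56 - 8 + 1
= 14833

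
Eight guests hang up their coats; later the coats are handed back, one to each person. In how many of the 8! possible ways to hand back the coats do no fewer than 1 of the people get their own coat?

25487

# with exactly i fixed is C(8,i)·!(8-i); sum over i=1..8:
  i=1: C(8,1)·!7 = 8·1854 = 14832
  i=2: C(8,2)·!6 = 28·265 = 7420
  i=3: C(8,3)·!5 = 56·44 = 2464
  i=4: C(8,4)·!4 = 70·9 = 630
  i=5: C(8,5)·!3 = 56·2 = 112
  i=6: C(8,6)·!2 = 28·1 = 28
  i=7: C(8,7)·!1 = 8·0 = 0
  i=8: C(8,8)·!0 = 1·1 = 1
Total = 25487.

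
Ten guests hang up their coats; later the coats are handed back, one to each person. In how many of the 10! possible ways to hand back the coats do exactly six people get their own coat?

1890

Choose which 6 of the 10 are fixed: C(10,6) = 210.
The remaining 4 must be deranged: !4 = 9.
Total: 210 × 9 = 1890.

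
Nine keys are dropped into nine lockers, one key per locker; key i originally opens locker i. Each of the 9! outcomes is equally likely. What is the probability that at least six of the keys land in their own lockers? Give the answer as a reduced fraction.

41/72576

Favorable outcomes: Σ_{i≥6} C(9,i)·!(9-i) = 84·2 + 36·1 + 9·0 + 1·1 = 205.
Total outcomes: 9! = 362880.
Probability = 205/362880 = 41/72576.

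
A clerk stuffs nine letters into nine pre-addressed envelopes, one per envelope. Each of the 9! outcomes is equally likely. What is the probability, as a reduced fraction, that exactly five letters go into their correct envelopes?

1/320

Favorable outcomes: C(9,5)·!4 = 126·9 = 1134.
Total outcomes: 9! = 362880.
Probability = 1134/362880 = 1/320.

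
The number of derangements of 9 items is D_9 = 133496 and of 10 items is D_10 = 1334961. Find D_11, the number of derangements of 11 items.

D_11 = (11-1)·(D_10 + D_9) = 10·(1334961 + 133496) = 10·1468457 = 14684570.

14684570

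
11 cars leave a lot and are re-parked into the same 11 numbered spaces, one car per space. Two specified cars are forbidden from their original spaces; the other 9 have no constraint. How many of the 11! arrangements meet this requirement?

33022080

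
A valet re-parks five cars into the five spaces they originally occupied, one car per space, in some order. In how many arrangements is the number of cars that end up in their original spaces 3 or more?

11

# with exactly i fixed is C(5,i)·!(5-i); sum over i=3..5:
  i=3: C(5,3)·!2 = 10·1 = 10
  i=4: C(5,4)·!1 = 5·0 = 0
  i=5: C(5,5)·!0 = 1·1 = 1
Total = 11.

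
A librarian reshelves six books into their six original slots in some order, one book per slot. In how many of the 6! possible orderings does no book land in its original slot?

Recurrence: !6 = 6·!5 + (-1)^6.
!6 = 6·44 + 1 = 265

265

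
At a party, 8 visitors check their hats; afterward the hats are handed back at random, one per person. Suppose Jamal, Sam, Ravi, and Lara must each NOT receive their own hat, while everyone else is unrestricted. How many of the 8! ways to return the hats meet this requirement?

Inclusion-exclusion on the 4 forbidden self-matches:
Σ_{j=0}^{4} (-1)^j C(4,j)(8-j)!
= C(4,0)·8! - C(4,1)·7! + C(4,2)·6! - C(4,3)·5! + C(4,4)·4!
= 40320 - 20160 + 4320 - 480 + 24
= 24024

24024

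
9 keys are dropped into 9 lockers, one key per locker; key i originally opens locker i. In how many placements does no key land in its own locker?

133496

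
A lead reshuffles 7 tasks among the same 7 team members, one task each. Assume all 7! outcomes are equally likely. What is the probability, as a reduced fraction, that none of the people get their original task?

Favorable outcomes: !7 = 1854.
Total outcomes: 7! = 5040.
Probability = 1854/5040 = 103/280.

103/280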